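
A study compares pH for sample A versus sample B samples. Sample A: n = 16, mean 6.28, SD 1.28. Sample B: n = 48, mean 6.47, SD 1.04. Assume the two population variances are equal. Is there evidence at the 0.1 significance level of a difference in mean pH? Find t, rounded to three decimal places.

-0.597

Let group 1 = sample A, group 2 = sample B. H0: μ_1 = μ_2; H1: μ_1 ≠ μ_2 (two-sample pooled-variance t-test, two-sided).
s_p² = [(16−1)·1.28² + (48−1)·1.04²]/(16+48−2) = 1.21631
t = (6.28 − 6.47)/√[1.21631·(1/16 + 1/48)] = -0.597
df = n₁ + n₂ − 2 = 62
Two-sided p-value ≈ 0.5528
Since p ≈ 0.5528 > α = 0.1, fail to reject H0; the data do not provide sufficient evidence against H0.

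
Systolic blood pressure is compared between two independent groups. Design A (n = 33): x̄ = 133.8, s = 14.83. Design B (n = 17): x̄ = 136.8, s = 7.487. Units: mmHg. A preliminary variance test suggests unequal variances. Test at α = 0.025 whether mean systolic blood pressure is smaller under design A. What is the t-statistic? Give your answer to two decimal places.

-0.95

Let group 1 = design A, group 2 = design B. H0: μ_1 = μ_2; H1: μ_1 < μ_2 (Welch's two-sample t-test, left-tailed).
t = (x̄_1 − x̄_2)/√(s_1²/n_1 + s_2²/n_2) = (133.8 − 136.8)/√(14.83²/33 + 7.487²/17) = -0.95
Welch–Satterthwaite df ≈ 48.00
p-value = P(T ≤ -0.95) ≈ 0.173
Since p ≈ 0.173 > α = 0.025, fail to reject H0; the evidence is not statistically significant.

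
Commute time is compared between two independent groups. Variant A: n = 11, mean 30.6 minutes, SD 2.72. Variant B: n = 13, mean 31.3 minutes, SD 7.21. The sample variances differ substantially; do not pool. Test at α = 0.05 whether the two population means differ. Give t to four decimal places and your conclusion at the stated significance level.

Let group 1 = variant A, group 2 = variant B. H0: μ_1 = μ_2; H1: μ_1 ≠ μ_2 (Welch's two-sample t-test, two-sided).
t = (x̄_1 − x̄_2)/√(s_1²/n_1 + s_2²/n_2) = (30.6 − 31.3)/√(2.72²/11 + 7.21²/13) = -0.3239
Welch–Satterthwaite df ≈ 15.84
Two-sided p-value ≈ 0.7503
Since p ≈ 0.7503 > α = 0.05, fail to reject H0; the evidence is not statistically significant.

t = -0.3239; fail to reject H0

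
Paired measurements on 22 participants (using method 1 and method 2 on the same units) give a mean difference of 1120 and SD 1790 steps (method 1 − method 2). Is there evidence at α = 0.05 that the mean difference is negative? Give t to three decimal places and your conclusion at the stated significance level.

H0: μ_d = 0; H1: μ_d < 0 (paired t-test on the differences, left-tailed).
t = d̄/(s_d/√n) = 1120/(1790/√22) = 2.935
df = n − 1 = 21
p-value = P(T ≤ 2.935) ≈ 0.9960
Since p ≈ 0.9960 > α = 0.05, fail to reject H0; the data do not provide sufficient evidence against H0.

t = 2.935; fail to reject H0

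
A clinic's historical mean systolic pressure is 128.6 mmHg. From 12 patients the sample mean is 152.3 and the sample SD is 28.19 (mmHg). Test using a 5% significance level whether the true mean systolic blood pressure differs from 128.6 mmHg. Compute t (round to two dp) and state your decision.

t = 2.91; reject H0

H0: μ = 128.6; H1: μ ≠ 128.6 (one-sample t-test, two-sided).
t = (x̄ − μ₀)/(s/√n) = (152.3 − 128.6)/(28.19/√12) = 2.91
df = n − 1 = 11
Two-sided p-value ≈ 0.014
Since p ≈ 0.014 < α = 0.05, reject H0; the data support H1.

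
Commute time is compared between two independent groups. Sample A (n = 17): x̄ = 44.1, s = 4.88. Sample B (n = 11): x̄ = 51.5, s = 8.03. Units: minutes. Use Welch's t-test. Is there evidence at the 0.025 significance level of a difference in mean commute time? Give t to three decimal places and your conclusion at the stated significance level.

Let group 1 = sample A, group 2 = sample B. H0: μ_1 = μ_2; H1: μ_1 ≠ μ_2 (Welch's two-sample t-test, two-sided).
t = (x̄_1 − x̄_2)/√(s_1²/n_1 + s_2²/n_2) = (44.1 − 51.5)/√(4.88²/17 + 8.03²/11) = -2.746
Welch–Satterthwaite df ≈ 14.82
Two-sided p-value ≈ 0.015
Since p ≈ 0.015 < α = 0.025, reject H0; the evidence is statistically significant.

t = -2.746; reject H0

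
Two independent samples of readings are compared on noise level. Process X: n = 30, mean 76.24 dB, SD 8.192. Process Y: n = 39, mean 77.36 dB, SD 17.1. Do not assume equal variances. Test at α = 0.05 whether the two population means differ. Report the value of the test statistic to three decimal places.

-0.359

Let group 1 = process X, group 2 = process Y. H0: μ_1 = μ_2; H1: μ_1 ≠ μ_2 (Welch's two-sample t-test, two-sided).
t = (x̄_1 − x̄_2)/√(s_1²/n_1 + s_2²/n_2) = (76.24 − 77.36)/√(8.192²/30 + 17.1²/39) = -0.359
Welch–Satterthwaite df ≈ 57.37
Two-sided p-value ≈ 0.721
Since p ≈ 0.721 > α = 0.05, fail to reject H0; the data do not provide sufficient evidence against H0.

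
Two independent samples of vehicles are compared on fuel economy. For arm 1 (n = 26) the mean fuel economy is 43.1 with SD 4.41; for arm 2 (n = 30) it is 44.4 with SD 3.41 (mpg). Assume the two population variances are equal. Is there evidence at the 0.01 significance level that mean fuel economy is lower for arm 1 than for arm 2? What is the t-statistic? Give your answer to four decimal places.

-1.2425

Let group 1 = arm 1, group 2 = arm 2. H0: μ_1 = μ_2; H1: μ_1 < μ_2 (two-sample pooled-variance t-test, left-tailed).
s_p² = [(26−1)·4.41² + (30−1)·3.41²]/(26+30−2) = 15.2485
t = (43.1 − 44.4)/√[15.2485·(1/26 + 1/30)] = -1.2425
df = n₁ + n₂ − 2 = 54
p-value = P(T ≤ -1.2425) ≈ 0.110
Since p ≈ 0.110 > α = 0.01, fail to reject H0; the data do not provide sufficient evidence against H0.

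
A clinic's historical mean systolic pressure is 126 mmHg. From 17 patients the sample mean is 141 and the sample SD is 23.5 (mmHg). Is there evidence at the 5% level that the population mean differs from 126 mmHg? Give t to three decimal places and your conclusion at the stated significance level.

H0: μ = 126; H1: μ ≠ 126 (one-sample t-test, two-sided).
t = (x̄ − μ₀)/(s/√n) = (141 − 126)/(23.5/√17) = 2.632
df = n − 1 = 16
Two-sided p-value ≈ 0.0181
Since p ≈ 0.0181 < α = 0.05, reject H0; the evidence is statistically significant.

t = 2.632; reject H0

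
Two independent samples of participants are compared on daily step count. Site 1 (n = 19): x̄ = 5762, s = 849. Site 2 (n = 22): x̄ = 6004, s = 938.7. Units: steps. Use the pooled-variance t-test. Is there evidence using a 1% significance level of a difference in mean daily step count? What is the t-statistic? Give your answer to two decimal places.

-0.86

Let group 1 = site 1, group 2 = site 2. H0: μ_1 = μ_2; H1: μ_1 ≠ μ_2 (two-sample pooled-variance t-test, two-sided).
s_p² = [(19−1)·849² + (22−1)·938.7²]/(19+22−2) = 807147
t = (5762 − 6004)/√[807147·(1/19 + 1/22)] = -0.86
df = n₁ + n₂ − 2 = 39
Two-sided p-value ≈ 0.395
Since p ≈ 0.395 > α = 0.01, fail to reject H0; the data do not provide sufficient evidence against H0.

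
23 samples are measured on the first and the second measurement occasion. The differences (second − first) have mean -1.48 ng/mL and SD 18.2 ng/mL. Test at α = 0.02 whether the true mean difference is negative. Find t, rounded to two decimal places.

H0: μ_d = 0; H1: μ_d < 0 (paired t-test on the differences, left-tailed).
t = d̄/(s_d/√n) = -1.48/(18.2/√23) = -0.39
df = n − 1 = 22
p-value = P(T ≤ -0.39) ≈ 0.3501
Since p ≈ 0.3501 > α = 0.02, fail to reject H0; the data do not provide sufficient evidence against H0.

-0.39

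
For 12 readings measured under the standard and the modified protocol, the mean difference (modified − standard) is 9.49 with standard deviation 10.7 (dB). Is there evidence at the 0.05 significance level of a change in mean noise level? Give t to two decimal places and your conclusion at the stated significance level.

t = 3.07; reject H0

H0: μ_d = 0; H1: μ_d ≠ 0 (paired t-test on the differences, two-sided).
t = d̄/(s_d/√n) = 9.49/(10.7/√12) = 3.07
df = n − 1 = 11
Two-sided p-value ≈ 0.0106
Since p ≈ 0.0106 < α = 0.05, reject H0; the evidence is statistically significant.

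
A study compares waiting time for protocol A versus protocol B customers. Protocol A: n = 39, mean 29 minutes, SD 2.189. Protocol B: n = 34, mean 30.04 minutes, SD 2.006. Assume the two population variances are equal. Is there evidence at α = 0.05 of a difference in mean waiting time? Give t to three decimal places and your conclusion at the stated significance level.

t = -2.105; reject H0

Let group 1 = protocol A, group 2 = protocol B. H0: μ_1 = μ_2; H1: μ_1 ≠ μ_2 (two-sample pooled-variance t-test, two-sided).
s_p² = [(39−1)·2.189² + (34−1)·2.006²]/(39+34−2) = 4.43491
t = (29 − 30.04)/√[4.43491·(1/39 + 1/34)] = -2.105
df = n₁ + n₂ − 2 = 71
Two-sided p-value ≈ 0.0389
Since p ≈ 0.0389 < α = 0.05, reject H0; the data support H1.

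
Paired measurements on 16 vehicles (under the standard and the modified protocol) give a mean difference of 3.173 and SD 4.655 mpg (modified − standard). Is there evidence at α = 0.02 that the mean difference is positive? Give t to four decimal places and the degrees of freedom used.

t = 2.7265, df = 15

H0: μ_d = 0; H1: μ_d > 0 (paired t-test on the differences, right-tailed).
t = d̄/(s_d/√n) = 3.173/(4.655/√16) = 2.7265
df = n − 1 = 15
p-value = P(T ≥ 2.7265) ≈ 0.0078
Since p ≈ 0.0078 < α = 0.02, reject H0; the data support H1.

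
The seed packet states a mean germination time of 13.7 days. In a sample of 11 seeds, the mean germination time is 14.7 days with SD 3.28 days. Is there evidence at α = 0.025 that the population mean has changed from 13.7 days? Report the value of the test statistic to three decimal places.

1.011

H0: μ = 13.7; H1: μ ≠ 13.7 (one-sample t-test, two-sided).
t = (x̄ − μ₀)/(s/√n) = (14.7 − 13.7)/(3.28/√11) = 1.011
df = n − 1 = 10
Two-sided p-value ≈ 0.3358
Since p ≈ 0.3358 > α = 0.025, fail to reject H0; the data do not provide sufficient evidence against H0.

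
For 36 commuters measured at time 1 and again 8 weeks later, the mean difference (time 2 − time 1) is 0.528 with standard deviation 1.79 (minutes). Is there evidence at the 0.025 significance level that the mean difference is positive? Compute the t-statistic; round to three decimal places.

1.770

H0: μ_d = 0; H1: μ_d > 0 (paired t-test on the differences, right-tailed).
t = d̄/(s_d/√n) = 0.528/(1.79/√36) = 1.770
df = n − 1 = 35
p-value = P(T ≥ 1.770) ≈ 0.043
Since p ≈ 0.043 > α = 0.025, fail to reject H0; the evidence is not statistically significant.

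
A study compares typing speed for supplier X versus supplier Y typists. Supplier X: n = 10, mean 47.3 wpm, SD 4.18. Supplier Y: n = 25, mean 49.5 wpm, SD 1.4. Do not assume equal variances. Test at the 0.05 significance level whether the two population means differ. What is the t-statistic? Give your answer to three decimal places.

-1.628

Let group 1 = supplier X, group 2 = supplier Y. H0: μ_1 = μ_2; H1: μ_1 ≠ μ_2 (Welch's two-sample t-test, two-sided).
t = (x̄_1 − x̄_2)/√(s_1²/n_1 + s_2²/n_2) = (47.3 − 49.5)/√(4.18²/10 + 1.4²/25) = -1.628
Welch–Satterthwaite df ≈ 9.82
Two-sided p-value ≈ 0.1351
Since p ≈ 0.1351 > α = 0.05, fail to reject H0; the evidence is not statistically significant.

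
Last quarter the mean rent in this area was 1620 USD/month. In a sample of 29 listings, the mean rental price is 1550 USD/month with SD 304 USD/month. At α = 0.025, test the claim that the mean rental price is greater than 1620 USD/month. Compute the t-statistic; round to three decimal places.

-1.240

H0: μ = 1620; H1: μ > 1620 (one-sample t-test, right-tailed).
t = (x̄ − μ₀)/(s/√n) = (1550 − 1620)/(304/√29) = -1.240
df = n − 1 = 28
p-value = P(T ≥ -1.240) ≈ 0.887
Since p ≈ 0.887 > α = 0.025, fail to reject H0; the data do not provide sufficient evidence against H0.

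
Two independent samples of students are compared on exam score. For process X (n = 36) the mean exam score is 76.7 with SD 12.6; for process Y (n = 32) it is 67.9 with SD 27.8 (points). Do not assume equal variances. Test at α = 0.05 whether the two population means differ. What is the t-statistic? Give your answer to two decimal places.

Let group 1 = process X, group 2 = process Y. H0: μ_1 = μ_2; H1: μ_1 ≠ μ_2 (Welch's two-sample t-test, two-sided).
t = (x̄_1 − x̄_2)/√(s_1²/n_1 + s_2²/n_2) = (76.7 − 67.9)/√(12.6²/36 + 27.8²/32) = 1.65
Welch–Satterthwaite df ≈ 42.11
Two-sided p-value ≈ 0.107
Since p ≈ 0.107 > α = 0.05, fail to reject H0; the evidence is not statistically significant.

1.65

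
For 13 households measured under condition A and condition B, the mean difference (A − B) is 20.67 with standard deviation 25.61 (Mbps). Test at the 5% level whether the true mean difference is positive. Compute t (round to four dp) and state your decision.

H0: μ_d = 0; H1: μ_d > 0 (paired t-test on the differences, right-tailed).
t = d̄/(s_d/√n) = 20.67/(25.61/√13) = 2.9101
df = n − 1 = 12
p-value = P(T ≥ 2.9101) ≈ 0.0065
Since p ≈ 0.0065 < α = 0.05, reject H0; the data support H1.

t = 2.9101; reject H0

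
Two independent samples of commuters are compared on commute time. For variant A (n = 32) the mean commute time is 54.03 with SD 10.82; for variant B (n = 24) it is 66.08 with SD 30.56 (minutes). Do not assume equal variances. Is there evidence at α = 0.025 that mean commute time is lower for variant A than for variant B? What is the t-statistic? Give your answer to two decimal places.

Let group 1 = variant A, group 2 = variant B. H0: μ_1 = μ_2; H1: μ_1 < μ_2 (Welch's two-sample t-test, left-tailed).
t = (x̄_1 − x̄_2)/√(s_1²/n_1 + s_2²/n_2) = (54.03 − 66.08)/√(10.82²/32 + 30.56²/24) = -1.85
Welch–Satterthwaite df ≈ 27.35
p-value = P(T ≤ -1.85) ≈ 0.0378
Since p ≈ 0.0378 > α = 0.025, fail to reject H0; the evidence is not statistically significant.

-1.85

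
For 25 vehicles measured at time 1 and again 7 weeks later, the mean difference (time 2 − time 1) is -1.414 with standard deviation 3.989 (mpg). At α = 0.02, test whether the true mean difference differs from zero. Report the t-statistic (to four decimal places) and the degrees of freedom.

t = -1.7724, df = 24

H0: μ_d = 0; H1: μ_d ≠ 0 (paired t-test on the differences, two-sided).
t = d̄/(s_d/√n) = -1.414/(3.989/√25) = -1.7724
df = n − 1 = 24
Two-sided p-value ≈ 0.089
Since p ≈ 0.089 > α = 0.02, fail to reject H0; the data do not provide sufficient evidence against H0.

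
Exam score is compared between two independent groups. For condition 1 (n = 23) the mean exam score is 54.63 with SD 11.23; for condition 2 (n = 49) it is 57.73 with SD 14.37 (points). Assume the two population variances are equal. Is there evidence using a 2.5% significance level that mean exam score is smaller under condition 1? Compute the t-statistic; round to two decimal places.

-0.91

Let group 1 = condition 1, group 2 = condition 2. H0: μ_1 = μ_2; H1: μ_1 < μ_2 (two-sample pooled-variance t-test, left-tailed).
s_p² = [(23−1)·11.23² + (49−1)·14.37²]/(23+49−2) = 181.233
t = (54.63 − 57.73)/√[181.233·(1/23 + 1/49)] = -0.91
df = n₁ + n₂ − 2 = 70
p-value = P(T ≤ -0.91) ≈ 0.183
Since p ≈ 0.183 > α = 0.025, fail to reject H0; the data do not provide sufficient evidence against H0.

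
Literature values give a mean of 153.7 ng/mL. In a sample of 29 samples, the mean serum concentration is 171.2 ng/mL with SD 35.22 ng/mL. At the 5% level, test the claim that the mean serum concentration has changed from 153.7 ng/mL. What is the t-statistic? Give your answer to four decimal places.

H0: μ = 153.7; H1: μ ≠ 153.7 (one-sample t-test, two-sided).
t = (x̄ − μ₀)/(s/√n) = (171.2 − 153.7)/(35.22/√29) = 2.6758
df = n − 1 = 28
Two-sided p-value ≈ 0.0123
Since p ≈ 0.0123 < α = 0.05, reject H0; the data support H1.

2.6758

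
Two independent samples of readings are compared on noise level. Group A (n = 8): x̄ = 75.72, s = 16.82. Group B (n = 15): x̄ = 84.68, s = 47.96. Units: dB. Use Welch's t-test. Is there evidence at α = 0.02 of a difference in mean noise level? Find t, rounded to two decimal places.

-0.65

Let group 1 = group A, group 2 = group B. H0: μ_1 = μ_2; H1: μ_1 ≠ μ_2 (Welch's two-sample t-test, two-sided).
t = (x̄_1 − x̄_2)/√(s_1²/n_1 + s_2²/n_2) = (75.72 − 84.68)/√(16.82²/8 + 47.96²/15) = -0.65
Welch–Satterthwaite df ≈ 19.16
Two-sided p-value ≈ 0.522
Since p ≈ 0.522 > α = 0.02, fail to reject H0; the evidence is not statistically significant.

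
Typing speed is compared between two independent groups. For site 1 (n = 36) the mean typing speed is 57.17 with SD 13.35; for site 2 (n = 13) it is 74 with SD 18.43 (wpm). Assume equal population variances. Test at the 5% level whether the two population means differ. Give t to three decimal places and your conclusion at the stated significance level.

Let group 1 = site 1, group 2 = site 2. H0: μ_1 = μ_2; H1: μ_1 ≠ μ_2 (two-sample pooled-variance t-test, two-sided).
s_p² = [(36−1)·13.35² + (13−1)·18.43²]/(36+13−2) = 219.442
t = (57.17 − 74)/√[219.442·(1/36 + 1/13)] = -3.511
df = n₁ + n₂ − 2 = 47
Two-sided p-value ≈ 0.0010
Since p ≈ 0.0010 < α = 0.05, reject H0; the data support H1.

t = -3.511; reject H0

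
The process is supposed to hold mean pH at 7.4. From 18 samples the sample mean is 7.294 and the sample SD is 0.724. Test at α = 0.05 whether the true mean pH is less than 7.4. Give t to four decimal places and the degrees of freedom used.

t = -0.6212, df = 17

H0: μ = 7.4; H1: μ < 7.4 (one-sample t-test, left-tailed).
t = (x̄ − μ₀)/(s/√n) = (7.294 − 7.4)/(0.724/√18) = -0.6212
df = n − 1 = 17
p-value = P(T ≤ -0.6212) ≈ 0.2714
Since p ≈ 0.2714 > α = 0.05, fail to reject H0; the data do not provide sufficient evidence against H0.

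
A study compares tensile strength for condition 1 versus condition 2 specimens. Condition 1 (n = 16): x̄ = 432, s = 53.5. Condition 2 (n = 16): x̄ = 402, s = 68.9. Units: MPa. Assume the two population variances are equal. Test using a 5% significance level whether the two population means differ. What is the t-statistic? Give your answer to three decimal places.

1.376

Let group 1 = condition 1, group 2 = condition 2. H0: μ_1 = μ_2; H1: μ_1 ≠ μ_2 (two-sample pooled-variance t-test, two-sided).
s_p² = [(16−1)·53.5² + (16−1)·68.9²]/(16+16−2) = 3804.73
t = (432 − 402)/√[3804.73·(1/16 + 1/16)] = 1.376
df = n₁ + n₂ − 2 = 30
Two-sided p-value ≈ 0.179
Since p ≈ 0.179 > α = 0.05, fail to reject H0; the evidence is not statistically significant.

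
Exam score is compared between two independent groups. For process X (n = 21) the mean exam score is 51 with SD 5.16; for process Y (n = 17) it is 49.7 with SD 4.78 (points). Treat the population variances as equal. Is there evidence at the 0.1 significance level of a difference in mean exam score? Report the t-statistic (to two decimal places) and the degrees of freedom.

Let group 1 = process X, group 2 = process Y. H0: μ_1 = μ_2; H1: μ_1 ≠ μ_2 (two-sample pooled-variance t-test, two-sided).
s_p² = [(21−1)·5.16² + (17−1)·4.78²]/(21+17−2) = 24.9468
t = (51 − 49.7)/√[24.9468·(1/21 + 1/17)] = 0.80
df = n₁ + n₂ − 2 = 36
Two-sided p-value ≈ 0.430
Since p ≈ 0.430 > α = 0.1, fail to reject H0; the evidence is not statistically significant.

t = 0.80, df = 36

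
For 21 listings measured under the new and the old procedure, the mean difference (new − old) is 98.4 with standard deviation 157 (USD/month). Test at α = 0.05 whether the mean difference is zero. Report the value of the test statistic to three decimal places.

H0: μ_d = 0; H1: μ_d ≠ 0 (paired t-test on the differences, two-sided).
t = d̄/(s_d/√n) = 98.4/(157/√21) = 2.872
df = n − 1 = 20
Two-sided p-value ≈ 0.0094
Since p ≈ 0.0094 < α = 0.05, reject H0; the data support H1.

2.872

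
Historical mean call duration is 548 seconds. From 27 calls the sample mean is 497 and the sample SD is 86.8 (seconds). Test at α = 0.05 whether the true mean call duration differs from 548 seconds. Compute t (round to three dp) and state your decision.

H0: μ = 548; H1: μ ≠ 548 (one-sample t-test, two-sided).
t = (x̄ − μ₀)/(s/√n) = (497 − 548)/(86.8/√27) = -3.053
df = n − 1 = 26
Two-sided p-value ≈ 0.005
Since p ≈ 0.005 < α = 0.05, reject H0; the data support H1.

t = -3.053; reject H0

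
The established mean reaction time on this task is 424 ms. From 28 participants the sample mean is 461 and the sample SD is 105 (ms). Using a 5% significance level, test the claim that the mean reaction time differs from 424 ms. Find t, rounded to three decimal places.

H0: μ = 424; H1: μ ≠ 424 (one-sample t-test, two-sided).
t = (x̄ − μ₀)/(s/√n) = (461 − 424)/(105/√28) = 1.865
df = n − 1 = 27
Two-sided p-value ≈ 0.073
Since p ≈ 0.073 > α = 0.05, fail to reject H0; the data do not provide sufficient evidence against H0.

1.865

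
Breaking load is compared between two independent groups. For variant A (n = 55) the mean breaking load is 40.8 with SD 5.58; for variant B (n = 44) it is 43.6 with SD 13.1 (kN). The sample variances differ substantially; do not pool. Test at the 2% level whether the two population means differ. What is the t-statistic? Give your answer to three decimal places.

-1.325

Let group 1 = variant A, group 2 = variant B. H0: μ_1 = μ_2; H1: μ_1 ≠ μ_2 (Welch's two-sample t-test, two-sided).
t = (x̄_1 − x̄_2)/√(s_1²/n_1 + s_2²/n_2) = (40.8 − 43.6)/√(5.58²/55 + 13.1²/44) = -1.325
Welch–Satterthwaite df ≈ 55.46
Two-sided p-value ≈ 0.1906
Since p ≈ 0.1906 > α = 0.02, fail to reject H0; the evidence is not statistically significant.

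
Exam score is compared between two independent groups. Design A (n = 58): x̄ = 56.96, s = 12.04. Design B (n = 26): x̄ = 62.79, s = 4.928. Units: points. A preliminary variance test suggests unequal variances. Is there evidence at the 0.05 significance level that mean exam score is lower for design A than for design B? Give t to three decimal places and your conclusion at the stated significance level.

t = -3.146; reject H0

Let group 1 = design A, group 2 = design B. H0: μ_1 = μ_2; H1: μ_1 < μ_2 (Welch's two-sample t-test, left-tailed).
t = (x̄_1 − x̄_2)/√(s_1²/n_1 + s_2²/n_2) = (56.96 − 62.79)/√(12.04²/58 + 4.928²/26) = -3.146
Welch–Satterthwaite df ≈ 81.59
p-value = P(T ≤ -3.146) ≈ 0.0012
Since p ≈ 0.0012 < α = 0.05, reject H0; the evidence is statistically significant.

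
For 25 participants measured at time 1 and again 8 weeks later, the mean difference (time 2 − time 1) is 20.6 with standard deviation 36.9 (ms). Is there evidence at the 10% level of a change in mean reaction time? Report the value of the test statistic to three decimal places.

2.791

H0: μ_d = 0; H1: μ_d ≠ 0 (paired t-test on the differences, two-sided).
t = d̄/(s_d/√n) = 20.6/(36.9/√25) = 2.791
df = n − 1 = 24
Two-sided p-value ≈ 0.010
Since p ≈ 0.010 < α = 0.1, reject H0; the data support H1.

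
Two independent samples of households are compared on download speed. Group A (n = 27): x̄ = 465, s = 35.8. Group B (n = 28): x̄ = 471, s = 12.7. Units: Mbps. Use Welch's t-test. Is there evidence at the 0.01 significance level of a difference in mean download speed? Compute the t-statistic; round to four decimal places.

-0.8224

Let group 1 = group A, group 2 = group B. H0: μ_1 = μ_2; H1: μ_1 ≠ μ_2 (Welch's two-sample t-test, two-sided).
t = (x̄_1 − x̄_2)/√(s_1²/n_1 + s_2²/n_2) = (465 − 471)/√(35.8²/27 + 12.7²/28) = -0.8224
Welch–Satterthwaite df ≈ 32.24
Two-sided p-value ≈ 0.417
Since p ≈ 0.417 > α = 0.01, fail to reject H0; the evidence is not statistically significant.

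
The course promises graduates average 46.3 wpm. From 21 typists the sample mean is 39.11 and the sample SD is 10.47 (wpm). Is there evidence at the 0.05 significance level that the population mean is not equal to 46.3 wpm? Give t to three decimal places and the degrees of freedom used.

H0: μ = 46.3; H1: μ ≠ 46.3 (one-sample t-test, two-sided).
t = (x̄ − μ₀)/(s/√n) = (39.11 − 46.3)/(10.47/√21) = -3.147
df = n − 1 = 20
Two-sided p-value ≈ 0.0051
Since p ≈ 0.0051 < α = 0.05, reject H0; the evidence is statistically significant.

t = -3.147, df = 20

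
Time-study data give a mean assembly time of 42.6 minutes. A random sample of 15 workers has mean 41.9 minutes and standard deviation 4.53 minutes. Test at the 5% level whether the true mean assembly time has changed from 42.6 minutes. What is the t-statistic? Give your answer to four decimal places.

-0.5985

H0: μ = 42.6; H1: μ ≠ 42.6 (one-sample t-test, two-sided).
t = (x̄ − μ₀)/(s/√n) = (41.9 − 42.6)/(4.53/√15) = -0.5985
df = n − 1 = 14
Two-sided p-value ≈ 0.5591
Since p ≈ 0.5591 > α = 0.05, fail to reject H0; the data do not provide sufficient evidence against H0.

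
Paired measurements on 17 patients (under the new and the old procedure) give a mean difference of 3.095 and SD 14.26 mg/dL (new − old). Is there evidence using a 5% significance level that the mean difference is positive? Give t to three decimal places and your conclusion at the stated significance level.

t = 0.895; fail to reject H0

H0: μ_d = 0; H1: μ_d > 0 (paired t-test on the differences, right-tailed).
t = d̄/(s_d/√n) = 3.095/(14.26/√17) = 0.895
df = n − 1 = 16
p-value = P(T ≥ 0.895) ≈ 0.192
Since p ≈ 0.192 > α = 0.05, fail to reject H0; the evidence is not statistically significant.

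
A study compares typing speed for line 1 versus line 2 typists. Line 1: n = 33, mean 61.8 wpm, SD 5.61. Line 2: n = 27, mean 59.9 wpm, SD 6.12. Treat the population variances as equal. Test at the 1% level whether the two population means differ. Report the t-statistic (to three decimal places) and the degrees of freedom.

Let group 1 = line 1, group 2 = line 2. H0: μ_1 = μ_2; H1: μ_1 ≠ μ_2 (two-sample pooled-variance t-test, two-sided).
s_p² = [(33−1)·5.61² + (27−1)·6.12²]/(33+27−2) = 34.1538
t = (61.8 − 59.9)/√[34.1538·(1/33 + 1/27)] = 1.253
df = n₁ + n₂ − 2 = 58
Two-sided p-value ≈ 0.2153
Since p ≈ 0.2153 > α = 0.01, fail to reject H0; the evidence is not statistically significant.

t = 1.253, df = 58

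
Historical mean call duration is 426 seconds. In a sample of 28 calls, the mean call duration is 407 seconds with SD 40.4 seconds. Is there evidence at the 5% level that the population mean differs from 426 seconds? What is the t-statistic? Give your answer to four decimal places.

-2.4886

H0: μ = 426; H1: μ ≠ 426 (one-sample t-test, two-sided).
t = (x̄ − μ₀)/(s/√n) = (407 − 426)/(40.4/√28) = -2.4886
df = n − 1 = 27
Two-sided p-value ≈ 0.0193
Since p ≈ 0.0193 < α = 0.05, reject H0; the evidence is statistically significant.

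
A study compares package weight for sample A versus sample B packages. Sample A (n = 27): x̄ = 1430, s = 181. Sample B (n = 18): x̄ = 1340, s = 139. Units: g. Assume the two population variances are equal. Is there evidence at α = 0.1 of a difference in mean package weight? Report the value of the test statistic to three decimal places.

Let group 1 = sample A, group 2 = sample B. H0: μ_1 = μ_2; H1: μ_1 ≠ μ_2 (two-sample pooled-variance t-test, two-sided).
s_p² = [(27−1)·181² + (18−1)·139²]/(27+18−2) = 27447.5
t = (1430 − 1340)/√[27447.5·(1/27 + 1/18)] = 1.785
df = n₁ + n₂ − 2 = 43
Two-sided p-value ≈ 0.081
Since p ≈ 0.081 < α = 0.1, reject H0; the data support H1.

1.785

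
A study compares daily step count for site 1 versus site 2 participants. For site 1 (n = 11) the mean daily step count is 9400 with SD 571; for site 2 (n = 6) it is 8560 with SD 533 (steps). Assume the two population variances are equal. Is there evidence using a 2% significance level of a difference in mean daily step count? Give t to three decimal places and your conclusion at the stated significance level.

t = 2.963; reject H0

Let group 1 = site 1, group 2 = site 2. H0: μ_1 = μ_2; H1: μ_1 ≠ μ_2 (two-sample pooled-variance t-test, two-sided).
s_p² = [(11−1)·571² + (6−1)·533²]/(11+6−2) = 312057
t = (9400 − 8560)/√[312057·(1/11 + 1/6)] = 2.963
df = n₁ + n₂ − 2 = 15
Two-sided p-value ≈ 0.010
Since p ≈ 0.010 < α = 0.02, reject H0; the data support H1.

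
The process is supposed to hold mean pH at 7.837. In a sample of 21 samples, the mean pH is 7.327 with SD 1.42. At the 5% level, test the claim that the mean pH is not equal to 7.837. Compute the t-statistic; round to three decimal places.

-1.646

H0: μ = 7.837; H1: μ ≠ 7.837 (one-sample t-test, two-sided).
t = (x̄ − μ₀)/(s/√n) = (7.327 − 7.837)/(1.42/√21) = -1.646
df = n − 1 = 20
Two-sided p-value ≈ 0.115
Since p ≈ 0.115 > α = 0.05, fail to reject H0; the evidence is not statistically significant.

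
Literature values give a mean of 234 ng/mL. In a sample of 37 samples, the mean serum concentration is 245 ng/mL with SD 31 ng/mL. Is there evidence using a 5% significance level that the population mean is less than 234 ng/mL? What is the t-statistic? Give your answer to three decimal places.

H0: μ = 234; H1: μ < 234 (one-sample t-test, left-tailed).
t = (x̄ − μ₀)/(s/√n) = (245 − 234)/(31/√37) = 2.158
df = n − 1 = 36
p-value = P(T ≤ 2.158) ≈ 0.9812
Since p ≈ 0.9812 > α = 0.05, fail to reject H0; the data do not provide sufficient evidence against H0.

2.158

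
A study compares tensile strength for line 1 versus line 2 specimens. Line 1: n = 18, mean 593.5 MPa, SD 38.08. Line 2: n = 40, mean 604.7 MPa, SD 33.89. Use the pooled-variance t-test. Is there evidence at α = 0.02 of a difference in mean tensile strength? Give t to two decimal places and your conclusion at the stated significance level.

t = -1.12; fail to reject H0

Let group 1 = line 1, group 2 = line 2. H0: μ_1 = μ_2; H1: μ_1 ≠ μ_2 (two-sample pooled-variance t-test, two-sided).
s_p² = [(18−1)·38.08² + (40−1)·33.89²]/(18+40−2) = 1240.08
t = (593.5 − 604.7)/√[1240.08·(1/18 + 1/40)] = -1.12
df = n₁ + n₂ − 2 = 56
Two-sided p-value ≈ 0.267
Since p ≈ 0.267 > α = 0.02, fail to reject H0; the data do not provide sufficient evidence against H0.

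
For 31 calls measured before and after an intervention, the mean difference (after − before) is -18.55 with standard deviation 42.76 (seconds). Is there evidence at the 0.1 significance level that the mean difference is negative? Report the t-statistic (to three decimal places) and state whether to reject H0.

H0: μ_d = 0; H1: μ_d < 0 (paired t-test on the differences, left-tailed).
t = d̄/(s_d/√n) = -18.55/(42.76/√31) = -2.415
df = n − 1 = 30
p-value = P(T ≤ -2.415) ≈ 0.011
Since p ≈ 0.011 < α = 0.1, reject H0; the evidence is statistically significant.

t = -2.415; reject H0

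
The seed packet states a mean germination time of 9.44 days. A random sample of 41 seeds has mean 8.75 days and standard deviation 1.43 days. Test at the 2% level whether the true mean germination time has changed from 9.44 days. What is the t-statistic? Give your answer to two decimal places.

-3.09

H0: μ = 9.44; H1: μ ≠ 9.44 (one-sample t-test, two-sided).
t = (x̄ − μ₀)/(s/√n) = (8.75 − 9.44)/(1.43/√41) = -3.09
df = n − 1 = 40
Two-sided p-value ≈ 0.0036
Since p ≈ 0.0036 < α = 0.02, reject H0; the data support H1.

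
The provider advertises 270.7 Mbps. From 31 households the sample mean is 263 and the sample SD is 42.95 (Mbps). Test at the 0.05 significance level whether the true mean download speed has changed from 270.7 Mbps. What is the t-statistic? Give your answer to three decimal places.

H0: μ = 270.7; H1: μ ≠ 270.7 (one-sample t-test, two-sided).
t = (x̄ − μ₀)/(s/√n) = (263 − 270.7)/(42.95/√31) = -0.998
df = n − 1 = 30
Two-sided p-value ≈ 0.326
Since p ≈ 0.326 > α = 0.05, fail to reject H0; the evidence is not statistically significant.

-0.998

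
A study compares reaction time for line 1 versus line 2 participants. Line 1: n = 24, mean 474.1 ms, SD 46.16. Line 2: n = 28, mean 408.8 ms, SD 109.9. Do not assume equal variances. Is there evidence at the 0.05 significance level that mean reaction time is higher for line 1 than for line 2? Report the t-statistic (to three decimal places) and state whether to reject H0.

t = 2.863; reject H0

Let group 1 = line 1, group 2 = line 2. H0: μ_1 = μ_2; H1: μ_1 > μ_2 (Welch's two-sample t-test, right-tailed).
t = (x̄_1 − x̄_2)/√(s_1²/n_1 + s_2²/n_2) = (474.1 − 408.8)/√(46.16²/24 + 109.9²/28) = 2.863
Welch–Satterthwaite df ≈ 37.40
p-value = P(T ≥ 2.863) ≈ 0.003
Since p ≈ 0.003 < α = 0.05, reject H0; the evidence is statistically significant.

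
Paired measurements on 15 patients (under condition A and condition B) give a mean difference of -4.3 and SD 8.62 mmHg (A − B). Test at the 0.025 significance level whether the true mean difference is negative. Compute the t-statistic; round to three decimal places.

H0: μ_d = 0; H1: μ_d < 0 (paired t-test on the differences, left-tailed).
t = d̄/(s_d/√n) = -4.3/(8.62/√15) = -1.932
df = n − 1 = 14
p-value = P(T ≤ -1.932) ≈ 0.037
Since p ≈ 0.037 > α = 0.025, fail to reject H0; the data do not provide sufficient evidence against H0.

-1.932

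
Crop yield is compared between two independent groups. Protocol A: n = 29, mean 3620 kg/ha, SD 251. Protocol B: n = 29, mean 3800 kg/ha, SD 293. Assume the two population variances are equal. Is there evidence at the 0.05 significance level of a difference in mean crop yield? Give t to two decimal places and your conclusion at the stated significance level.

Let group 1 = protocol A, group 2 = protocol B. H0: μ_1 = μ_2; H1: μ_1 ≠ μ_2 (two-sample pooled-variance t-test, two-sided).
s_p² = [(29−1)·251² + (29−1)·293²]/(29+29−2) = 74425
t = (3620 − 3800)/√[74425·(1/29 + 1/29)] = -2.51
df = n₁ + n₂ − 2 = 56
Two-sided p-value ≈ 0.0149
Since p ≈ 0.0149 < α = 0.05, reject H0; the data support H1.

t = -2.51; reject H0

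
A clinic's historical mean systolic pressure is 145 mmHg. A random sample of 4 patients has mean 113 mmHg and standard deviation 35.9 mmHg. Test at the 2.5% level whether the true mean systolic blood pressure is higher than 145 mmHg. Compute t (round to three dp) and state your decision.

H0: μ = 145; H1: μ > 145 (one-sample t-test, right-tailed).
t = (x̄ − μ₀)/(s/√n) = (113 − 145)/(35.9/√4) = -1.783
df = n − 1 = 3
p-value = P(T ≥ -1.783) ≈ 0.914
Since p ≈ 0.914 > α = 0.025, fail to reject H0; the evidence is not statistically significant.

t = -1.783; fail to reject H0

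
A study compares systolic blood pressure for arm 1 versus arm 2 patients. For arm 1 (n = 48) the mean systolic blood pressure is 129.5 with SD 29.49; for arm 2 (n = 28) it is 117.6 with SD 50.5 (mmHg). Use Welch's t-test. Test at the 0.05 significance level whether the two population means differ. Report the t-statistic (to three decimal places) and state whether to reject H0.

t = 1.139; fail to reject H0

Let group 1 = arm 1, group 2 = arm 2. H0: μ_1 = μ_2; H1: μ_1 ≠ μ_2 (Welch's two-sample t-test, two-sided).
t = (x̄_1 − x̄_2)/√(s_1²/n_1 + s_2²/n_2) = (129.5 − 117.6)/√(29.49²/48 + 50.5²/28) = 1.139
Welch–Satterthwaite df ≈ 37.95
Two-sided p-value ≈ 0.262
Since p ≈ 0.262 > α = 0.05, fail to reject H0; the data do not provide sufficient evidence against H0.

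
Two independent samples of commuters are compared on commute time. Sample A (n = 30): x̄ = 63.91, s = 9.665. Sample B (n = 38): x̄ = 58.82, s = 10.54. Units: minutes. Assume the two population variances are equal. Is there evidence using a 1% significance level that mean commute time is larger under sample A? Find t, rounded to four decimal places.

Let group 1 = sample A, group 2 = sample B. H0: μ_1 = μ_2; H1: μ_1 > μ_2 (two-sample pooled-variance t-test, right-tailed).
s_p² = [(30−1)·9.665² + (38−1)·10.54²]/(30+38−2) = 103.323
t = (63.91 − 58.82)/√[103.323·(1/30 + 1/38)] = 2.0503
df = n₁ + n₂ − 2 = 66
p-value = P(T ≥ 2.0503) ≈ 0.0222
Since p ≈ 0.0222 > α = 0.01, fail to reject H0; the evidence is not statistically significant.

2.0503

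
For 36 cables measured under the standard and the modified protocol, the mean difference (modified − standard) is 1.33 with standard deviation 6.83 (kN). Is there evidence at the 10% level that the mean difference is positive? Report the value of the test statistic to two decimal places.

H0: μ_d = 0; H1: μ_d > 0 (paired t-test on the differences, right-tailed).
t = d̄/(s_d/√n) = 1.33/(6.83/√36) = 1.17
df = n − 1 = 35
p-value = P(T ≥ 1.17) ≈ 0.125
Since p ≈ 0.125 > α = 0.1, fail to reject H0; the data do not provide sufficient evidence against H0.

1.17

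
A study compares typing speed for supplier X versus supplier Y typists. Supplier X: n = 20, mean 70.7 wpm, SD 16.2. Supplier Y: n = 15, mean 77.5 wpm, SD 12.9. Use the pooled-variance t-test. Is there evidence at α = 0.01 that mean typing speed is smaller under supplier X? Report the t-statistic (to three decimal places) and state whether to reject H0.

Let group 1 = supplier X, group 2 = supplier Y. H0: μ_1 = μ_2; H1: μ_1 < μ_2 (two-sample pooled-variance t-test, left-tailed).
s_p² = [(20−1)·16.2² + (15−1)·12.9²]/(20+15−2) = 221.7
t = (70.7 − 77.5)/√[221.7·(1/20 + 1/15)] = -1.337
df = n₁ + n₂ − 2 = 33
p-value = P(T ≤ -1.337) ≈ 0.0952
Since p ≈ 0.0952 > α = 0.01, fail to reject H0; the evidence is not statistically significant.

t = -1.337; fail to reject H0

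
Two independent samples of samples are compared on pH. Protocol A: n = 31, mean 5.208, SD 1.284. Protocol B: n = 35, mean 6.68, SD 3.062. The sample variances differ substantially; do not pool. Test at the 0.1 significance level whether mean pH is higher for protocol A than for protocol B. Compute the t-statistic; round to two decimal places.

-2.60

Let group 1 = protocol A, group 2 = protocol B. H0: μ_1 = μ_2; H1: μ_1 > μ_2 (Welch's two-sample t-test, right-tailed).
t = (x̄_1 − x̄_2)/√(s_1²/n_1 + s_2²/n_2) = (5.208 − 6.68)/√(1.284²/31 + 3.062²/35) = -2.60
Welch–Satterthwaite df ≈ 46.75
p-value = P(T ≥ -2.60) ≈ 0.9937
Since p ≈ 0.9937 > α = 0.1, fail to reject H0; the evidence is not statistically significant.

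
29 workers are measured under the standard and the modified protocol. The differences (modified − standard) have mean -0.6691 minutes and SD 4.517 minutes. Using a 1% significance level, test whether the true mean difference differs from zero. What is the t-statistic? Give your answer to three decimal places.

H0: μ_d = 0; H1: μ_d ≠ 0 (paired t-test on the differences, two-sided).
t = d̄/(s_d/√n) = -0.6691/(4.517/√29) = -0.798
df = n − 1 = 28
Two-sided p-value ≈ 0.432
Since p ≈ 0.432 > α = 0.01, fail to reject H0; the evidence is not statistically significant.

-0.798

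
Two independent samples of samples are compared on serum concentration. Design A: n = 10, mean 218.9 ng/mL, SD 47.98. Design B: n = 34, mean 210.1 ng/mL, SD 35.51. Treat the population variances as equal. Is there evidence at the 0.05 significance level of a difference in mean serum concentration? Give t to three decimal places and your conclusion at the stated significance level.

Let group 1 = design A, group 2 = design B. H0: μ_1 = μ_2; H1: μ_1 ≠ μ_2 (two-sample pooled-variance t-test, two-sided).
s_p² = [(10−1)·47.98² + (34−1)·35.51²]/(10+34−2) = 1484.06
t = (218.9 − 210.1)/√[1484.06·(1/10 + 1/34)] = 0.635
df = n₁ + n₂ − 2 = 42
Two-sided p-value ≈ 0.5289
Since p ≈ 0.5289 > α = 0.05, fail to reject H0; the evidence is not statistically significant.

t = 0.635; fail to reject H0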